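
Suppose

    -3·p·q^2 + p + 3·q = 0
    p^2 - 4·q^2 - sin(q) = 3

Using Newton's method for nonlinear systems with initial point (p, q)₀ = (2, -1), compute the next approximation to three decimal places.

At (2, -1): F = (-7.000, -2.15853).
Jacobian J = [[-3·q^2 + 1, -6·p·q + 3], [2·p, -8·q - cos(q)]].
At the point, J = [[-2.000, 15.000], [4.000, 7.45970]] (det J = -74.91940).
Solving J·Δ = −F gives Δ = (-0.265, 0.431).
Then the next iterate is (p, q)₁ = (1.735, -0.569).

(1.735, -0.569)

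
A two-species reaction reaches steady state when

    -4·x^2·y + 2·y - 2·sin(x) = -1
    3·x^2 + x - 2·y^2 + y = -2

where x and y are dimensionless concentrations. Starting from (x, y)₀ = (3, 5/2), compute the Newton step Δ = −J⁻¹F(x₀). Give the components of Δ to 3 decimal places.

(-1.290, -0.278)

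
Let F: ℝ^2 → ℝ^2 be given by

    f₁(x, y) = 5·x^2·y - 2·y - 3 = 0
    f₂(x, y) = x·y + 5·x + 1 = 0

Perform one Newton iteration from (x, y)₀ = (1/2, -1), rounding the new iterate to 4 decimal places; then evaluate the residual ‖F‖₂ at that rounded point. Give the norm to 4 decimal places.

At (1/2, -1): F = (-2.2500, 3.0000).
Jacobian J = [[10·x·y, 5·x^2 - 2], [y + 5, x]].
At the point, J = [[-5.0000, -0.7500], [4.0000, 0.5000]] (det J = 0.5000).
Solving J·Δ = −F gives Δ = (-2.2500, 12.0000).
Then the next iterate is (x, y)₁ = (-1.7500, 11.0000).
Re-evaluating at (-1.7500, 11.0000): F = (143.4375, -27.0000), so ‖F‖₂ = 145.9566.

145.9566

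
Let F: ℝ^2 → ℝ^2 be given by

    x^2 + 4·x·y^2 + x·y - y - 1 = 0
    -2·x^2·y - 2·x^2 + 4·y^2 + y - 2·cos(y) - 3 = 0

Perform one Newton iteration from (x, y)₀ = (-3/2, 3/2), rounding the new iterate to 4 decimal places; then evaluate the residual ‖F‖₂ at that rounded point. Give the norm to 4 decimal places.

5.7120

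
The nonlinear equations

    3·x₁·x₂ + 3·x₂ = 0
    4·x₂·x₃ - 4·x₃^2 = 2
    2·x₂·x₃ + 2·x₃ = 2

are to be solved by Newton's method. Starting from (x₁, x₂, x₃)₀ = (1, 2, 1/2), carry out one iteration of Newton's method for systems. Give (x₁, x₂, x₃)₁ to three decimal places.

(-0.750, 1.750, 0.375)

At (1, 2, 1/2): F = (12.000, 1.000, 1.000).
Jacobian J = [[3·x₂, 3·x₁ + 3, 0], [0, 4·x₃, 4·x₂ - 8·x₃], [0, 2·x₃, 2·x₂ + 2]].
At the point, J = [[6.000, 6.000, 0.000], [0.000, 2.000, 4.000], [0.000, 1.000, 6.000]] (det J = 48.000).
Solving J·Δ = −F gives Δ = (-1.750, -0.250, -0.125).
Then the next iterate is (x₁, x₂, x₃)₁ = (-0.750, 1.750, 0.375).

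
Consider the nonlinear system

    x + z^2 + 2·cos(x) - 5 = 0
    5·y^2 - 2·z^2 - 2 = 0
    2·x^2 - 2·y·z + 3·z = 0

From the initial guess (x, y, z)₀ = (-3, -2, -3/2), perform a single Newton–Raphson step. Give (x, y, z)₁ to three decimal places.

At (-3, -2, -3/2): F = (-7.72998, 13.500, 7.500).
Jacobian J = [[-2·sin(x) + 1, 0, 2·z], [0, 10·y, -4·z], [4·x, -2·z, -2·y + 3]].
At the point, J = [[1.28224, 0.000, -3.000], [0.000, -20.000, 6.000], [-12.000, 3.000, 7.000]] (det J = 517.40608).
Solving J·Δ = −F gives Δ = (-1.256, -0.259, -3.113).
Then the next iterate is (x, y, z)₁ = (-4.256, -2.259, -4.613).

(-4.256, -2.259, -4.613)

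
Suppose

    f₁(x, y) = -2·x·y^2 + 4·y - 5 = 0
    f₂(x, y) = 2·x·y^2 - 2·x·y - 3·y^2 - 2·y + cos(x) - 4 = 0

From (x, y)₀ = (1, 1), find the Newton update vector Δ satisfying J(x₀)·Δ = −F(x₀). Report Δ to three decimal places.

At (1, 1): F = (-3.000, -8.45970).
Jacobian J = [[-2·y^2, -4·x·y + 4], [2·y^2 - 2·y - sin(x), 4·x·y - 2·x - 6·y - 2]].
At the point, J = [[-2.000, 0.000], [-0.84147, -6.000]] (det J = 12.000).
Solving J·Δ = −F gives Δ = (-1.500, -1.200).

(-1.500, -1.200)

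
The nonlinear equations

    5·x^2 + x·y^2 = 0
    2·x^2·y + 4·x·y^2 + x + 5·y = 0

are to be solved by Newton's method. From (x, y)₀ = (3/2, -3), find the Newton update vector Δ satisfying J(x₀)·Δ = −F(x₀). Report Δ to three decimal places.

(-0.888, 0.382)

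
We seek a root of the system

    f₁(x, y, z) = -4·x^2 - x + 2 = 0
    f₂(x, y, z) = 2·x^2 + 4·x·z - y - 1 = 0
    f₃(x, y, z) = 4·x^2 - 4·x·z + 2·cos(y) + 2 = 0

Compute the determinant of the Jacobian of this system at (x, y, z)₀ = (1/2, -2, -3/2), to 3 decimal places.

8.186

J = [[-8·x - 1, 0, 0], [4·x + 4·z, -1, 4·x], [8·x - 4·z, -2·sin(y), -4·x]].
At the point, J = [[-5.000, 0.000, 0.000], [-4.000, -1.000, 2.000], [10.000, 1.81859, -2.000]].
det J = 8.186.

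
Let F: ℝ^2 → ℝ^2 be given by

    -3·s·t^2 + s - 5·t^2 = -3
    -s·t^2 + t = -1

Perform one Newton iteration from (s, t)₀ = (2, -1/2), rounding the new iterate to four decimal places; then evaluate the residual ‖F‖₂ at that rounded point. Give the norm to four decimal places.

0.8529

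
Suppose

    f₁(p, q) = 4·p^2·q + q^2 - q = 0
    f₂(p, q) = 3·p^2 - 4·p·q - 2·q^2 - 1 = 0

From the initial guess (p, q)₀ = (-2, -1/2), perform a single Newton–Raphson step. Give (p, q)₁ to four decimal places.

(-1.2568, -0.4068)

At (-2, -1/2): F = (-7.2500, 6.5000).
Jacobian J = [[8·p·q, 4·p^2 + 2·q - 1], [6·p - 4·q, -4·p - 4·q]].
At the point, J = [[8.0000, 14.0000], [-10.0000, 10.0000]] (det J = 220.0000).
Solving J·Δ = −F gives Δ = (0.7432, 0.0932).
Then the next iterate is (p, q)₁ = (-1.2568, -0.4068).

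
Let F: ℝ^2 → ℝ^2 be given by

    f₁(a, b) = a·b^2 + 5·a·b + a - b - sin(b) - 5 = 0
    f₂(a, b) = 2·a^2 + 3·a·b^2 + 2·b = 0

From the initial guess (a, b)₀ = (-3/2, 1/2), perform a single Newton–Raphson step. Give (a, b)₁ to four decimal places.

(-0.3478, -0.1696)

At (-3/2, 1/2): F = (-11.604426, 4.3750).
Jacobian J = [[b^2 + 5·b + 1, 2·a·b + 5·a - cos(b) - 1], [4·a + 3·b^2, 6·a·b + 2]].
At the point, J = [[3.7500, -10.877583], [-5.2500, -2.5000]] (det J = -66.482308).
Solving J·Δ = −F gives Δ = (1.1522, -0.6696).
Then the next iterate is (a, b)₁ = (-0.3478, -0.1696).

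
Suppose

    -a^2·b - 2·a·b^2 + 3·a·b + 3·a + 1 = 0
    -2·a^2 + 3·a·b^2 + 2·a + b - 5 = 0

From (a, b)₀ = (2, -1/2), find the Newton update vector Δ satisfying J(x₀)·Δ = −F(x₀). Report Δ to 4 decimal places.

(-1.3939, -0.1364)

At (2, -1/2): F = (5.0000, -8.0000).
Jacobian J = [[-2·a·b - 2·b^2 + 3·b + 3, -a^2 - 4·a·b + 3·a], [-4·a + 3·b^2 + 2, 6·a·b + 1]].
At the point, J = [[3.0000, 6.0000], [-5.2500, -5.0000]] (det J = 16.5000).
Solving J·Δ = −F gives Δ = (-1.3939, -0.1364).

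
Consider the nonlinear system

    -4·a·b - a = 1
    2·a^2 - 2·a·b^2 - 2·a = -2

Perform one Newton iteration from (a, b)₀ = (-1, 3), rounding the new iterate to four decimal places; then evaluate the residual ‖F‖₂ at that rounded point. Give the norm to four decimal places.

5.3397

At (-1, 3): F = (12.0000, 24.0000).
Jacobian J = [[-4·b - 1, -4·a], [4·a - 2·b^2 - 2, -4·a·b]].
At the point, J = [[-13.0000, 4.0000], [-24.0000, 12.0000]] (det J = -60.0000).
Solving J·Δ = −F gives Δ = (0.8000, -0.4000).
Then the next iterate is (a, b)₁ = (-0.2000, 2.6000).
Re-evaluating at (-0.2000, 2.6000): F = (1.2800, 5.1840), so ‖F‖₂ = 5.3397.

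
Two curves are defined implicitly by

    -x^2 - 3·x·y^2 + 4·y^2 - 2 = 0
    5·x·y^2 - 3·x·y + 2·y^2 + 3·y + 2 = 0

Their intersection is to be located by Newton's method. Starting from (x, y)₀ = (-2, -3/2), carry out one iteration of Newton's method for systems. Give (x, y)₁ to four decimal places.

At (-2, -3/2): F = (16.5000, -29.5000).
Jacobian J = [[-2·x - 3·y^2, -6·x·y + 8·y], [5·y^2 - 3·y, 10·x·y - 3·x + 4·y + 3]].
At the point, J = [[-2.7500, -30.0000], [15.7500, 33.0000]] (det J = 381.7500).
Solving J·Δ = −F gives Δ = (0.8919, 0.4682).
Then the next iterate is (x, y)₁ = (-1.1081, -1.0318).

(-1.1081, -1.0318)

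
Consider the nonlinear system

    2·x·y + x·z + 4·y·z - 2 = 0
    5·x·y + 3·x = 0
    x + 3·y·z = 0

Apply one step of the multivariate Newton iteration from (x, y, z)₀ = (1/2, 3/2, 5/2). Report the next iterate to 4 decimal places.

(0.9685, -2.5679, 6.5646)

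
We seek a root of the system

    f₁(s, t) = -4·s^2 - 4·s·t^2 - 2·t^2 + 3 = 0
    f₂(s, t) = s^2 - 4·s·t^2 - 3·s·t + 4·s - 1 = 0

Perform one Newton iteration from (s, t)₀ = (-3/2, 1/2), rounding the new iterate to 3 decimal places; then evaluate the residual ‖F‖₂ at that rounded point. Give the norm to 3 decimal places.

0.843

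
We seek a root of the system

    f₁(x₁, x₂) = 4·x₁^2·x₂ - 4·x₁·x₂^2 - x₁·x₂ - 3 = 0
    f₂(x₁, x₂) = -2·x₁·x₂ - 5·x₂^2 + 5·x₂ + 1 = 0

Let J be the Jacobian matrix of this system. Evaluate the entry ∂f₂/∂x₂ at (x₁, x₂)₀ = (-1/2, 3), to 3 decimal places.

∂f₂/∂x₂ = -2·x₁ - 10·x₂ + 5.
At (-1/2, 3) this is -24.000.

-24.000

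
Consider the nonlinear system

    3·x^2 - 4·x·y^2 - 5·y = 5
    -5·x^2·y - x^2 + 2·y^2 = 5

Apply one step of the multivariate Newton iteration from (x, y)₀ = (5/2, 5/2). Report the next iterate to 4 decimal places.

(1.6638, 1.5384)

At (5/2, 5/2): F = (-61.2500, -76.8750).
Jacobian J = [[6·x - 4·y^2, -8·x·y - 5], [-10·x·y - 2·x, -5·x^2 + 4·y]].
At the point, J = [[-10.0000, -55.0000], [-67.5000, -21.2500]] (det J = -3500.0000).
Solving J·Δ = −F gives Δ = (-0.8362, -0.9616).
Then the next iterate is (x, y)₁ = (1.6638, 1.5384).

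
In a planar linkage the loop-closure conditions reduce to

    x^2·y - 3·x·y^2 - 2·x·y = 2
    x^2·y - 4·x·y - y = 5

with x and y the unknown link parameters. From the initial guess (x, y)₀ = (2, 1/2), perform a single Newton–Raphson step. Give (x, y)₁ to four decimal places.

(-20.0000, -1.0000)

At (2, 1/2): F = (-3.5000, -7.5000).
Jacobian J = [[2·x·y - 3·y^2 - 2·y, x^2 - 6·x·y - 2·x], [2·x·y - 4·y, x^2 - 4·x - 1]].
At the point, J = [[0.2500, -6.0000], [0.0000, -5.0000]] (det J = -1.2500).
Solving J·Δ = −F gives Δ = (-22.0000, -1.5000).
Then the next iterate is (x, y)₁ = (-20.0000, -1.0000).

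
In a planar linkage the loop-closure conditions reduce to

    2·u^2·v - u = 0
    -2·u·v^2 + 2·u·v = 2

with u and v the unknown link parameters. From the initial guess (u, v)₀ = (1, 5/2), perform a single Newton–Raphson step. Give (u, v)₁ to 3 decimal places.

At (1, 5/2): F = (4.000, -9.500).
Jacobian J = [[4·u·v - 1, 2·u^2], [-2·v^2 + 2·v, -4·u·v + 2·u]].
At the point, J = [[9.000, 2.000], [-7.500, -8.000]] (det J = -57.000).
Solving J·Δ = −F gives Δ = (-0.228, -0.974).
Then the next iterate is (u, v)₁ = (0.772, 1.526).

(0.772, 1.526)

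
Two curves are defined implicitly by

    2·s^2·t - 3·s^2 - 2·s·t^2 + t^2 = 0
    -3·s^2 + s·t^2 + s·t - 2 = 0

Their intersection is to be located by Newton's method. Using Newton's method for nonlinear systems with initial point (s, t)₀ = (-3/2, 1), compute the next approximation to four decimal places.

(-0.5211, 0.7817)

At (-3/2, 1): F = (1.7500, -11.7500).
Jacobian J = [[4·s·t - 6·s - 2·t^2, 2·s^2 - 4·s·t + 2·t], [-6·s + t^2 + t, 2·s·t + s]].
At the point, J = [[1.0000, 12.5000], [11.0000, -4.5000]] (det J = -142.0000).
Solving J·Δ = −F gives Δ = (0.9789, -0.2183).
Then the next iterate is (s, t)₁ = (-0.5211, 0.7817).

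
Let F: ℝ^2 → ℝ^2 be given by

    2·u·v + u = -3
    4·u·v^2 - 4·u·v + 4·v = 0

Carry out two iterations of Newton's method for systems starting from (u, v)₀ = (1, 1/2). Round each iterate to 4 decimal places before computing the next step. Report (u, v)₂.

(-3.6473, 0.3072)

At (1, 1/2): F = (5.0000, 1.0000).
Jacobian J = [[2·v + 1, 2·u], [4·v^2 - 4·v, 8·u·v - 4·u + 4]].
At the point, J = [[2.0000, 2.0000], [-1.0000, 4.0000]] (det J = 10.0000).
Solving J·Δ = −F gives Δ = (-1.8000, -0.7000).
Then the next iterate is (u, v)₁ = (-0.8000, -0.2000).
Round to (-0.8000, -0.2000) and repeat: F = (2.5200, -1.5680), J = [[0.6000, -1.6000], [0.9600, 8.4800]].
Δ = (-2.8473, 0.5072), so (u, v)₂ = (-3.6473, 0.3072).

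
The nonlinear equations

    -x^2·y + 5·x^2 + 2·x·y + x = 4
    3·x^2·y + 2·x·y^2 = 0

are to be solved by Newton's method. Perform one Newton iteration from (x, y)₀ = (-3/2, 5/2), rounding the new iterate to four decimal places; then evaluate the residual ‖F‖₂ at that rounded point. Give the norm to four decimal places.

4.3424

At (-3/2, 5/2): F = (-7.3750, -1.8750).
Jacobian J = [[-2·x·y + 10·x + 2·y + 1, -x^2 + 2·x], [6·x·y + 2·y^2, 3·x^2 + 4·x·y]].
At the point, J = [[-1.5000, -5.2500], [-10.0000, -8.2500]] (det J = -40.1250).
Solving J·Δ = −F gives Δ = (1.2710, -1.7679).
Then the next iterate is (x, y)₁ = (-0.2290, 0.7321).
Re-evaluating at (-0.2290, 0.7321): F = (-4.340489, -0.130298), so ‖F‖₂ = 4.3424.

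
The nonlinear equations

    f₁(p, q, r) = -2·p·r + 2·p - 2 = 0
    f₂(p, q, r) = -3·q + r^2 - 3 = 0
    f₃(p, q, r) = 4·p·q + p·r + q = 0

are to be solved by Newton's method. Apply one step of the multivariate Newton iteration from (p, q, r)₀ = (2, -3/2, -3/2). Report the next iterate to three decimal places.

(0.815, -0.769, -0.981)

At (2, -3/2, -3/2): F = (8.000, 3.750, -16.500).
Jacobian J = [[-2·r + 2, 0, -2·p], [0, -3, 2·r], [4·q + r, 4·p + 1, p]].
At the point, J = [[5.000, 0.000, -4.000], [0.000, -3.000, -3.000], [-7.500, 9.000, 2.000]] (det J = 195.000).
Solving J·Δ = −F gives Δ = (-1.185, 0.731, 0.519).
Then the next iterate is (p, q, r)₁ = (0.815, -0.769, -0.981).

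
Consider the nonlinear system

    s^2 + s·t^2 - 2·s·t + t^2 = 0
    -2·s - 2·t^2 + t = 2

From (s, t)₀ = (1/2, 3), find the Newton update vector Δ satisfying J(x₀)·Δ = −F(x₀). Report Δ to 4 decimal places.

(0.9196, -1.8036)

At (1/2, 3): F = (10.7500, -18.0000).
Jacobian J = [[2·s + t^2 - 2·t, 2·s·t - 2·s + 2·t], [-2, -4·t + 1]].
At the point, J = [[4.0000, 8.0000], [-2.0000, -11.0000]] (det J = -28.0000).
Solving J·Δ = −F gives Δ = (0.9196, -1.8036).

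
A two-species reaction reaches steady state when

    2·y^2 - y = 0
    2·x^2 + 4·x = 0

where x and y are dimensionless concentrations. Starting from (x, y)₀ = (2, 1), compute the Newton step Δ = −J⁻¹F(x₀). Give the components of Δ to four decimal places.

At (2, 1): F = (1.0000, 16.0000).
Jacobian J = [[0, 4·y - 1], [4·x + 4, 0]].
At the point, J = [[0.0000, 3.0000], [12.0000, 0.0000]] (det J = -36.0000).
Solving J·Δ = −F gives Δ = (-1.3333, -0.3333).

(-1.3333, -0.3333)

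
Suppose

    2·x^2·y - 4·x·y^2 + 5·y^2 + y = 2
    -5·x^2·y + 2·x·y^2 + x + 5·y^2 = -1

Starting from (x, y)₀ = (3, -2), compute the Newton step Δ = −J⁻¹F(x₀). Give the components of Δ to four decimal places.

At (3, -2): F = (-68.0000, 138.0000).
Jacobian J = [[4·x·y - 4·y^2, 2·x^2 - 8·x·y + 10·y + 1], [-10·x·y + 2·y^2 + 1, -5·x^2 + 4·x·y + 10·y]].
At the point, J = [[-40.0000, 47.0000], [69.0000, -89.0000]] (det J = 317.0000).
Solving J·Δ = −F gives Δ = (1.3691, 2.6120).

(1.3691, 2.6120)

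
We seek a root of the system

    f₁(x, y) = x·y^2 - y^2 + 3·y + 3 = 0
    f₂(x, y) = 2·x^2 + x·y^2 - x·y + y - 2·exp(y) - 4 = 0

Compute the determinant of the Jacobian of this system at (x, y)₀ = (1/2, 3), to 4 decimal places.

-330.0397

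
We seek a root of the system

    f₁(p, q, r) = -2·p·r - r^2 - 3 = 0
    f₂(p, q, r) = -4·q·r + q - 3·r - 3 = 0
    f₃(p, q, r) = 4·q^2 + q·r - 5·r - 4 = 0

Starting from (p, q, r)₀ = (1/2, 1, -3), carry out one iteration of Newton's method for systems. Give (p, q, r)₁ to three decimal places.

At (1/2, 1, -3): F = (-9.000, 19.000, 12.000).
Jacobian J = [[-2·r, 0, -2·p - 2·r], [0, -4·r + 1, -4·q - 3], [0, 8·q + r, q - 5]].
At the point, J = [[6.000, 0.000, 5.000], [0.000, 13.000, -7.000], [0.000, 5.000, -4.000]] (det J = -102.000).
Solving J·Δ = −F gives Δ = (-1.490, 0.471, 3.588).
Then the next iterate is (p, q, r)₁ = (-0.990, 1.471, 0.588).

(-0.990, 1.471, 0.588)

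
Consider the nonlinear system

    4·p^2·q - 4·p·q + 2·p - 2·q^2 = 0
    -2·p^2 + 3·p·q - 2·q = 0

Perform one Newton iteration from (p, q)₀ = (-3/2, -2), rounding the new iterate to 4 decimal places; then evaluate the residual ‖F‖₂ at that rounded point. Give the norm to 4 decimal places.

10.4805

At (-3/2, -2): F = (-41.0000, 8.5000).
Jacobian J = [[8·p·q - 4·q + 2, 4·p^2 - 4·p - 4·q], [-4·p + 3·q, 3·p - 2]].
At the point, J = [[34.0000, 23.0000], [0.0000, -6.5000]] (det J = -221.0000).
Solving J·Δ = −F gives Δ = (0.3213, 1.3077).
Then the next iterate is (p, q)₁ = (-1.1787, -0.6923).
Re-evaluating at (-1.1787, -0.6923): F = (-10.427357, 1.053975), so ‖F‖₂ = 10.4805.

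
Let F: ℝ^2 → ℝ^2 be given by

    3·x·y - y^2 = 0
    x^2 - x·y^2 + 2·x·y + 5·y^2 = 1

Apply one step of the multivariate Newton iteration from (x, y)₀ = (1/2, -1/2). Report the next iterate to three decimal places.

(-0.149, -0.489)

At (1/2, -1/2): F = (-1.000, -0.125).
Jacobian J = [[3·y, 3·x - 2·y], [2·x - y^2 + 2·y, -2·x·y + 2·x + 10·y]].
At the point, J = [[-1.500, 2.500], [-0.250, -3.500]] (det J = 5.875).
Solving J·Δ = −F gives Δ = (-0.649, 0.011).
Then the next iterate is (x, y)₁ = (-0.149, -0.489).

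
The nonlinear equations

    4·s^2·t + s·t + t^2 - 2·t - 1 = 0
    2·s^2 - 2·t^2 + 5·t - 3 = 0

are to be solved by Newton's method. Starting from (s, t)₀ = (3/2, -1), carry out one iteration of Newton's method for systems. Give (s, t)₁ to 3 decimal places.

(1.239, -0.215)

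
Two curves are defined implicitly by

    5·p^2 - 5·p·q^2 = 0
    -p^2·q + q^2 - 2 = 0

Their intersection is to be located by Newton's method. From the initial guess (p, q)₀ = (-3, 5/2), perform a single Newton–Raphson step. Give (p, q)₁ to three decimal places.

At (-3, 5/2): F = (138.750, -18.250).
Jacobian J = [[10·p - 5·q^2, -10·p·q], [-2·p·q, -p^2 + 2·q]].
At the point, J = [[-61.250, 75.000], [15.000, -4.000]] (det J = -880.000).
Solving J·Δ = −F gives Δ = (0.925, -1.095).
Then the next iterate is (p, q)₁ = (-2.075, 1.405).

(-2.075, 1.405)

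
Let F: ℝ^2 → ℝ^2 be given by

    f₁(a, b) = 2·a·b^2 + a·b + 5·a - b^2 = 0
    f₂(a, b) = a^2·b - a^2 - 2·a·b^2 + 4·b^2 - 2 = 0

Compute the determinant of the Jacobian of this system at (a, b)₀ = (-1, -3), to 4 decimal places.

J = [[2·b^2 + b + 5, 4·a·b + a - 2·b], [2·a·b - 2·a - 2·b^2, a^2 - 4·a·b + 8·b]].
At the point, J = [[20.0000, 17.0000], [-10.0000, -35.0000]].
det J = -530.0000.

-530.0000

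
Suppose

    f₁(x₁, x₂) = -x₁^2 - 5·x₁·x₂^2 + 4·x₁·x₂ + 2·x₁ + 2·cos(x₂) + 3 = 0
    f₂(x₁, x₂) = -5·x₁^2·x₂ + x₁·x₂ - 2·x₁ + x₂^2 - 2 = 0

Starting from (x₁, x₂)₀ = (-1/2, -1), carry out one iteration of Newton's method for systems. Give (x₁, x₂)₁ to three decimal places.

At (-1/2, -1): F = (7.33060, 1.750).
Jacobian J = [[-2·x₁ - 5·x₂^2 + 4·x₂ + 2, -10·x₁·x₂ + 4·x₁ - 2·sin(x₂)], [-10·x₁·x₂ + x₂ - 2, -5·x₁^2 + x₁ + 2·x₂]].
At the point, J = [[-6.000, -5.31706], [-8.000, -3.750]] (det J = -20.03646).
Solving J·Δ = −F gives Δ = (-0.908, 2.403).
Then the next iterate is (x₁, x₂)₁ = (-1.408, 1.403).

(-1.408, 1.403)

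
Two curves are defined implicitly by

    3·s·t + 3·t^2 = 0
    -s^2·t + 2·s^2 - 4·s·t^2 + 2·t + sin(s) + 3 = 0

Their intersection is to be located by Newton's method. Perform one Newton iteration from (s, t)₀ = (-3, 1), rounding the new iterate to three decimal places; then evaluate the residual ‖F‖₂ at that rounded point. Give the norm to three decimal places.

At (-3, 1): F = (-6.000, 25.85888).
Jacobian J = [[3·t, 3·s + 6·t], [-2·s·t + 4·s - 4·t^2 + cos(s), -s^2 - 8·s·t + 2]].
At the point, J = [[3.000, -3.000], [-10.98999, 17.000]] (det J = 18.03002).
Solving J·Δ = −F gives Δ = (1.355, -0.645).
Then the next iterate is (s, t)₁ = (-1.645, 0.355).
Re-evaluating at (-1.645, 0.355): F = (-1.37385, 7.99341), so ‖F‖₂ = 8.111.

8.111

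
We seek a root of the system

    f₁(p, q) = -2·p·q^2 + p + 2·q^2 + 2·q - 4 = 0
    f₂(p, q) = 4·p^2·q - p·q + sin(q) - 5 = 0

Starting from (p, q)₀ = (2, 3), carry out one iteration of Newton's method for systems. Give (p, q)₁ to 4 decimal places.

(1.1729, 3.0061)

At (2, 3): F = (-14.0000, 37.141120).
Jacobian J = [[-2·q^2 + 1, -4·p·q + 4·q + 2], [8·p·q - q, 4·p^2 - p + cos(q)]].
At the point, J = [[-17.0000, -10.0000], [45.0000, 13.010008]] (det J = 228.829872).
Solving J·Δ = −F gives Δ = (-0.8271, 0.0061).
Then the next iterate is (p, q)₁ = (1.1729, 3.0061).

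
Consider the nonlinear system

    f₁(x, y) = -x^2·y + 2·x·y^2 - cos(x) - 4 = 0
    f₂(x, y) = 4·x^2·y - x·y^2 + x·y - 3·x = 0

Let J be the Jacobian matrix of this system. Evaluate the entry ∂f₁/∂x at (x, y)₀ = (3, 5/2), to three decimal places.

-2.359

∂f₁/∂x = -2·x·y + 2·y^2 + sin(x).
At (3, 5/2) this is -2.359.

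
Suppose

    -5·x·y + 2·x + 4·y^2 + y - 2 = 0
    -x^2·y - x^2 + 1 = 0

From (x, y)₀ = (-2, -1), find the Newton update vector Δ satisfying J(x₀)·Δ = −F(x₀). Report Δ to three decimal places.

(1.750, 0.250)

At (-2, -1): F = (-13.000, 1.000).
Jacobian J = [[-5·y + 2, -5·x + 8·y + 1], [-2·x·y - 2·x, -x^2]].
At the point, J = [[7.000, 3.000], [0.000, -4.000]] (det J = -28.000).
Solving J·Δ = −F gives Δ = (1.750, 0.250).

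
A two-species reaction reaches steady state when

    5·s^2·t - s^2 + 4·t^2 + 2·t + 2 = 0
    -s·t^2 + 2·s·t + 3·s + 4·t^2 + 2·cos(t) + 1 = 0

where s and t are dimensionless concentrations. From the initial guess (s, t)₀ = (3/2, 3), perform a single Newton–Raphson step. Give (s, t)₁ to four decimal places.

(1.4554, 1.0235)

At (3/2, 3): F = (75.5000, 35.020015).
Jacobian J = [[10·s·t - 2·s, 5·s^2 + 8·t + 2], [-t^2 + 2·t + 3, -2·s·t + 2·s + 8·t - 2·sin(t)]].
At the point, J = [[42.0000, 37.2500], [0.0000, 17.717760]] (det J = 744.145919).
Solving J·Δ = −F gives Δ = (-0.0446, -1.9765).
Then the next iterate is (s, t)₁ = (1.4554, 1.0235).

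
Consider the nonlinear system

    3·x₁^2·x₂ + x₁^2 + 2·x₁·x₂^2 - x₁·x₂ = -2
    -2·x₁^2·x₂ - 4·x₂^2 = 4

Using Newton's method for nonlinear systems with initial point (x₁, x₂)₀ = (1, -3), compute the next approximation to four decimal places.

(1.0435, -1.4783)

At (1, -3): F = (15.0000, -34.0000).
Jacobian J = [[6·x₁·x₂ + 2·x₁ + 2·x₂^2 - x₂, 3·x₁^2 + 4·x₁·x₂ - x₁], [-4·x₁·x₂, -2·x₁^2 - 8·x₂]].
At the point, J = [[5.0000, -10.0000], [12.0000, 22.0000]] (det J = 230.0000).
Solving J·Δ = −F gives Δ = (0.0435, 1.5217).
Then the next iterate is (x₁, x₂)₁ = (1.0435, -1.4783).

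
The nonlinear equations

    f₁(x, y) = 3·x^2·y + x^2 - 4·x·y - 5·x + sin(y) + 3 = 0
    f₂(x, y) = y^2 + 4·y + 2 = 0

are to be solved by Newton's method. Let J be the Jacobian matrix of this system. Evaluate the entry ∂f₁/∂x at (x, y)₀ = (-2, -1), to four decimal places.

∂f₁/∂x = 6·x·y + 2·x - 4·y - 5.
At (-2, -1) this is 7.0000.

7.0000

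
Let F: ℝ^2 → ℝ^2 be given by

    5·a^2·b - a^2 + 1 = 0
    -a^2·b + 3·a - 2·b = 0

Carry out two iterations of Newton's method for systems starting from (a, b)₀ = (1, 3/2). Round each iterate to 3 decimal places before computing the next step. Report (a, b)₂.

(0.285, 0.530)

At (1, 3/2): F = (7.500, -1.500).
Jacobian J = [[10·a·b - 2·a, 5·a^2], [-2·a·b + 3, -a^2 - 2]].
At the point, J = [[13.000, 5.000], [0.000, -3.000]] (det J = -39.000).
Solving J·Δ = −F gives Δ = (-0.385, -0.500).
Then the next iterate is (a, b)₁ = (0.615, 1.000).
Round to (0.615, 1.000) and repeat: F = (2.51290, -0.53323), J = [[4.920, 1.89112], [1.770, -2.37823]].
Δ = (-0.330, -0.470), so (a, b)₂ = (0.285, 0.530).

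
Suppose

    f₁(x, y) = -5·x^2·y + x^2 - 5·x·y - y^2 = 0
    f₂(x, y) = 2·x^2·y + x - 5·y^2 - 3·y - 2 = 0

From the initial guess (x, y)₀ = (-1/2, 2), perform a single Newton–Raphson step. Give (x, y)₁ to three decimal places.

(2.833, 0.333)

At (-1/2, 2): F = (-1.250, -27.500).
Jacobian J = [[-10·x·y + 2·x - 5·y, -5·x^2 - 5·x - 2·y], [4·x·y + 1, 2·x^2 - 10·y - 3]].
At the point, J = [[-1.000, -2.750], [-3.000, -22.500]] (det J = 14.250).
Solving J·Δ = −F gives Δ = (3.333, -1.667).
Then the next iterate is (x, y)₁ = (2.833, 0.333).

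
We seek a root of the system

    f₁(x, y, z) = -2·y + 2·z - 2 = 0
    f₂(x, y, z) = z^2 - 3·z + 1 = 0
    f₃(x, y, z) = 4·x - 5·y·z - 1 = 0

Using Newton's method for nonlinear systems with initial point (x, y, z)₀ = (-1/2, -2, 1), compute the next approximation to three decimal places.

At (-1/2, -2, 1): F = (4.000, -1.000, 7.000).
Jacobian J = [[0, -2, 2], [0, 0, 2·z - 3], [4, -5·z, -5·y]].
At the point, J = [[0.000, -2.000, 2.000], [0.000, 0.000, -1.000], [4.000, -5.000, 10.000]] (det J = 8.000).
Solving J·Δ = −F gives Δ = (2.000, 1.000, -1.000).
Then the next iterate is (x, y, z)₁ = (1.500, -1.000, 0.000).

(1.500, -1.000, 0.000)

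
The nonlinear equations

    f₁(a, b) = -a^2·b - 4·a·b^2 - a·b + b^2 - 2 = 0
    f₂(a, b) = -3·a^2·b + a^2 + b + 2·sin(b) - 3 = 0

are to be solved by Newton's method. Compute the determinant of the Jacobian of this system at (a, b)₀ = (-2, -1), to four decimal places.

-250.5642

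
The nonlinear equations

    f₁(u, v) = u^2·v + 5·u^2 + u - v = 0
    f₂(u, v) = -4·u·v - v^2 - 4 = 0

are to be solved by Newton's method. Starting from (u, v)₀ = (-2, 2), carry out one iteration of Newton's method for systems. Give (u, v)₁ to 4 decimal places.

At (-2, 2): F = (24.0000, 8.0000).
Jacobian J = [[2·u·v + 10·u + 1, u^2 - 1], [-4·v, -4·u - 2·v]].
At the point, J = [[-27.0000, 3.0000], [-8.0000, 4.0000]] (det J = -84.0000).
Solving J·Δ = −F gives Δ = (0.8571, -0.2857).
Then the next iterate is (u, v)₁ = (-1.1429, 1.7143).

(-1.1429, 1.7143)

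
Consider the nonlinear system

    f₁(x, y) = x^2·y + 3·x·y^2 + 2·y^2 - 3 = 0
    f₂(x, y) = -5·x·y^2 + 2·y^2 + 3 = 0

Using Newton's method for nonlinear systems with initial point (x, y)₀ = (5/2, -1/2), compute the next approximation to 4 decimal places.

(0.7994, -0.7382)

At (5/2, -1/2): F = (-3.7500, 0.3750).
Jacobian J = [[2·x·y + 3·y^2, x^2 + 6·x·y + 4·y], [-5·y^2, -10·x·y + 4·y]].
At the point, J = [[-1.7500, -3.2500], [-1.2500, 10.5000]] (det J = -22.4375).
Solving J·Δ = −F gives Δ = (-1.7006, -0.2382).
Then the next iterate is (x, y)₁ = (0.7994, -0.7382).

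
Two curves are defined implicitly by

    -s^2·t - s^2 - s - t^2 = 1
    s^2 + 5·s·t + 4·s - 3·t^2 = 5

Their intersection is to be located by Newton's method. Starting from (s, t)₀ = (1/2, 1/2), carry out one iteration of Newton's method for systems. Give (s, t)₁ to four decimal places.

(0.6647, -1.5294)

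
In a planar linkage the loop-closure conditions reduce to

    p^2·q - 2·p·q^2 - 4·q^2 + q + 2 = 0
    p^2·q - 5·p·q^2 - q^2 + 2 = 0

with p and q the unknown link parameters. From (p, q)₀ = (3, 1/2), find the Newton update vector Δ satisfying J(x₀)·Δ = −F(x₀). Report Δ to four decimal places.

At (3, 1/2): F = (4.5000, 2.5000).
Jacobian J = [[2·p·q - 2·q^2, p^2 - 4·p·q - 8·q + 1], [2·p·q - 5·q^2, p^2 - 10·p·q - 2·q]].
At the point, J = [[2.5000, 0.0000], [1.7500, -7.0000]] (det J = -17.5000).
Solving J·Δ = −F gives Δ = (-1.8000, -0.0929).

(-1.8000, -0.0929)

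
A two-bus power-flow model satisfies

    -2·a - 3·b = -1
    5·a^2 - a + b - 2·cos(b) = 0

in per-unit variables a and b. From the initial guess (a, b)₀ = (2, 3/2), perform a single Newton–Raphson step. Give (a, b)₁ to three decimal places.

(1.302, -0.535)

At (2, 3/2): F = (-7.500, 19.35853).
Jacobian J = [[-2, -3], [10·a - 1, 2·sin(b) + 1]].
At the point, J = [[-2.000, -3.000], [19.000, 2.99499]] (det J = 51.01002).
Solving J·Δ = −F gives Δ = (-0.698, -2.035).
Then the next iterate is (a, b)₁ = (1.302, -0.535).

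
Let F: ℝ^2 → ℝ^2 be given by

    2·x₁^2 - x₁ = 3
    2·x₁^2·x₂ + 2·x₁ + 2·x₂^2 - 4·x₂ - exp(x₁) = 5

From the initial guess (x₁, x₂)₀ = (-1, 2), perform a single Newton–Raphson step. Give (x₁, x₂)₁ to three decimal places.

At (-1, 2): F = (0.000, -3.36788).
Jacobian J = [[4·x₁ - 1, 0], [4·x₁·x₂ - exp(x₁) + 2, 2·x₁^2 + 4·x₂ - 4]].
At the point, J = [[-5.000, 0.000], [-6.36788, 6.000]] (det J = -30.000).
Solving J·Δ = −F gives Δ = (0.000, 0.561).
Then the next iterate is (x₁, x₂)₁ = (-1.000, 2.561).

(-1.000, 2.561)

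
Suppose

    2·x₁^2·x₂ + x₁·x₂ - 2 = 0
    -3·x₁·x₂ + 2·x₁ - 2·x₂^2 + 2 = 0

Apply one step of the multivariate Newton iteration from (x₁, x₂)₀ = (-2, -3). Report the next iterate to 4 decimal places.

At (-2, -3): F = (-20.0000, -38.0000).
Jacobian J = [[4·x₁·x₂ + x₂, 2·x₁^2 + x₁], [-3·x₂ + 2, -3·x₁ - 4·x₂]].
At the point, J = [[21.0000, 6.0000], [11.0000, 18.0000]] (det J = 312.0000).
Solving J·Δ = −F gives Δ = (0.4231, 1.8526).
Then the next iterate is (x₁, x₂)₁ = (-1.5769, -1.1474).

(-1.5769, -1.1474)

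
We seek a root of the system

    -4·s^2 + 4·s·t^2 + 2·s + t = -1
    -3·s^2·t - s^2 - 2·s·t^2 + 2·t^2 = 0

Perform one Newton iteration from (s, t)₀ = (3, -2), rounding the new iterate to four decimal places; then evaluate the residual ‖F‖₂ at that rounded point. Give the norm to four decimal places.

10.6347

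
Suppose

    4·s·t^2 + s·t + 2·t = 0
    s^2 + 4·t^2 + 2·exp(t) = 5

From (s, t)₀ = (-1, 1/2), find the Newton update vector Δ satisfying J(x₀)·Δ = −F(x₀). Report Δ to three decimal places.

At (-1, 1/2): F = (-0.500, 0.29744).
Jacobian J = [[4·t^2 + t, 8·s·t + s + 2], [2·s, 8·t + 2·exp(t)]].
At the point, J = [[1.500, -3.000], [-2.000, 7.29744]] (det J = 4.94616).
Solving J·Δ = −F gives Δ = (0.557, 0.112).

(0.557, 0.112)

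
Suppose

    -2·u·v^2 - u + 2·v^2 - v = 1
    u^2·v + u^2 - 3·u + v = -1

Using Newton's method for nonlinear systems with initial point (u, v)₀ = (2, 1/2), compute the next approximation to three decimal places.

At (2, 1/2): F = (-4.000, 1.500).
Jacobian J = [[-2·v^2 - 1, -4·u·v + 4·v - 1], [2·u·v + 2·u - 3, u^2 + 1]].
At the point, J = [[-1.500, -3.000], [3.000, 5.000]] (det J = 1.500).
Solving J·Δ = −F gives Δ = (10.333, -6.500).
Then the next iterate is (u, v)₁ = (12.333, -6.000).

(12.333, -6.000)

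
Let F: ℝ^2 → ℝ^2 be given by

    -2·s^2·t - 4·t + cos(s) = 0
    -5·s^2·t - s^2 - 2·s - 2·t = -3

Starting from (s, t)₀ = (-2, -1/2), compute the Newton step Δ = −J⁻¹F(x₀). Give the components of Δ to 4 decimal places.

(1.6124, 0.0500)

At (-2, -1/2): F = (5.583853, 14.0000).
Jacobian J = [[-4·s·t - sin(s), -2·s^2 - 4], [-10·s·t - 2·s - 2, -5·s^2 - 2]].
At the point, J = [[-3.090703, -12.0000], [-8.0000, -22.0000]] (det J = -28.004543).
Solving J·Δ = −F gives Δ = (1.6124, 0.0500).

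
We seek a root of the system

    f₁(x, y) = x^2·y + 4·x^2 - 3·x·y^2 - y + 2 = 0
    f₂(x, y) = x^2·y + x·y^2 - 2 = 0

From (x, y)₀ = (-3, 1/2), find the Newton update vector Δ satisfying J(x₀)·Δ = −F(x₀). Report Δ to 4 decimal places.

At (-3, 1/2): F = (44.2500, 1.7500).
Jacobian J = [[2·x·y + 8·x - 3·y^2, x^2 - 6·x·y - 1], [2·x·y + y^2, x^2 + 2·x·y]].
At the point, J = [[-27.7500, 17.0000], [-2.7500, 6.0000]] (det J = -119.7500).
Solving J·Δ = −F gives Δ = (1.9687, 0.6106).

(1.9687, 0.6106)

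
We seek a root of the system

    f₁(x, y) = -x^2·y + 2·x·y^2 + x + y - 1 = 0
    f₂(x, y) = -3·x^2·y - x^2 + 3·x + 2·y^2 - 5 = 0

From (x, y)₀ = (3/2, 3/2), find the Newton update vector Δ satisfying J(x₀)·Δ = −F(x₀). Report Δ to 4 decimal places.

At (3/2, 3/2): F = (5.3750, -8.3750).
Jacobian J = [[-2·x·y + 2·y^2 + 1, -x^2 + 4·x·y + 1], [-6·x·y - 2·x + 3, -3·x^2 + 4·y]].
At the point, J = [[1.0000, 7.7500], [-13.5000, -0.7500]] (det J = 103.8750).
Solving J·Δ = −F gives Δ = (-0.5860, -0.6179).

(-0.5860, -0.6179)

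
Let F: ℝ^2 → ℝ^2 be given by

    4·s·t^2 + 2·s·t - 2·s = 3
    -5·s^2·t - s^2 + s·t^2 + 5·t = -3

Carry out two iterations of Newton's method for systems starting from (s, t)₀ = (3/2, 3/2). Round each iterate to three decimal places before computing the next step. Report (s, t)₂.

(1.253, 0.850)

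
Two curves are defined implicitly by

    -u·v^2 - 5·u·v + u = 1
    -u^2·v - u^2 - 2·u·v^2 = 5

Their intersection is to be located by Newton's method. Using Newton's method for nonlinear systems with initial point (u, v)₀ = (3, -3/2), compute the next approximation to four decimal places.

At (3, -3/2): F = (17.7500, -14.0000).
Jacobian J = [[-v^2 - 5·v + 1, -2·u·v - 5·u], [-2·u·v - 2·u - 2·v^2, -u^2 - 4·u·v]].
At the point, J = [[6.2500, -6.0000], [-1.5000, 9.0000]] (det J = 47.2500).
Solving J·Δ = −F gives Δ = (-1.6032, 1.2884).
Then the next iterate is (u, v)₁ = (1.3968, -0.2116).

(1.3968, -0.2116)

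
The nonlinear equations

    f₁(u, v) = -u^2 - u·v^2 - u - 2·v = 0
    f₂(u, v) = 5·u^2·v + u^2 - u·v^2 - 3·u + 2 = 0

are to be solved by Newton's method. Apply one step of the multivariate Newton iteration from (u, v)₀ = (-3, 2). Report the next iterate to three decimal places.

At (-3, 2): F = (2.000, 122.000).
Jacobian J = [[-2·u - v^2 - 1, -2·u·v - 2], [10·u·v + 2·u - v^2 - 3, 5·u^2 - 2·u·v]].
At the point, J = [[1.000, 10.000], [-73.000, 57.000]] (det J = 787.000).
Solving J·Δ = −F gives Δ = (1.405, -0.341).
Then the next iterate is (u, v)₁ = (-1.595, 1.659).

(-1.595, 1.659)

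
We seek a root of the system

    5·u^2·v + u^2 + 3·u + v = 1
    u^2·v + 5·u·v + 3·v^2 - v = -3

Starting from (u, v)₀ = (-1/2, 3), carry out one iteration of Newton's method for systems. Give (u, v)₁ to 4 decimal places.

(-0.4049, 1.5497)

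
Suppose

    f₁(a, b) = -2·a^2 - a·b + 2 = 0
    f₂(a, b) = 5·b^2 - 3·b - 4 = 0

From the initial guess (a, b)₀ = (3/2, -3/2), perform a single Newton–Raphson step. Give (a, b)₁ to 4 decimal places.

(1.2269, -0.8472)

At (3/2, -3/2): F = (-0.2500, 11.7500).
Jacobian J = [[-4·a - b, -a], [0, 10·b - 3]].
At the point, J = [[-4.5000, -1.5000], [0.0000, -18.0000]] (det J = 81.0000).
Solving J·Δ = −F gives Δ = (-0.2731, 0.6528).
Then the next iterate is (a, b)₁ = (1.2269, -0.8472).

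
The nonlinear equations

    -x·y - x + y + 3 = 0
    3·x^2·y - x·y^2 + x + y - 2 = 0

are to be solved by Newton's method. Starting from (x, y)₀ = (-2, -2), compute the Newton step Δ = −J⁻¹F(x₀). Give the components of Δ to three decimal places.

(1.052, -0.017)

At (-2, -2): F = (-1.000, -22.000).
Jacobian J = [[-y - 1, -x + 1], [6·x·y - y^2 + 1, 3·x^2 - 2·x·y + 1]].
At the point, J = [[1.000, 3.000], [21.000, 5.000]] (det J = -58.000).
Solving J·Δ = −F gives Δ = (1.052, -0.017).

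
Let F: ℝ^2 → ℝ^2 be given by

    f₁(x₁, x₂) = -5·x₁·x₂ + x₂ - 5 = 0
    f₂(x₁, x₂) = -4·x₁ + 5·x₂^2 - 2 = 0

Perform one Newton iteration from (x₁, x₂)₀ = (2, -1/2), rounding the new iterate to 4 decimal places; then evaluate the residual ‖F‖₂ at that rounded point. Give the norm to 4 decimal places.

4.0552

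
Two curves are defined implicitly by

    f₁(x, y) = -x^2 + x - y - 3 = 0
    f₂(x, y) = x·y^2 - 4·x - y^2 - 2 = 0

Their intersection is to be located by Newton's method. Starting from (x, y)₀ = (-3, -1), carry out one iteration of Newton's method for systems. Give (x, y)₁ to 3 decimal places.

At (-3, -1): F = (-14.000, 6.000).
Jacobian J = [[-2·x + 1, -1], [y^2 - 4, 2·x·y - 2·y]].
At the point, J = [[7.000, -1.000], [-3.000, 8.000]] (det J = 53.000).
Solving J·Δ = −F gives Δ = (2.000, 0.000).
Then the next iterate is (x, y)₁ = (-1.000, -1.000).

(-1.000, -1.000)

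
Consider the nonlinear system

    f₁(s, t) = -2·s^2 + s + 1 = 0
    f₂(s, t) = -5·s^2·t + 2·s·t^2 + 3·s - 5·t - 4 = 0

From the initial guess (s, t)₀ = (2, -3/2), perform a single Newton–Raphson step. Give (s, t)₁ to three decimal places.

At (2, -3/2): F = (-5.000, 48.500).
Jacobian J = [[-4·s + 1, 0], [-10·s·t + 2·t^2 + 3, -5·s^2 + 4·s·t - 5]].
At the point, J = [[-7.000, 0.000], [37.500, -37.000]] (det J = 259.000).
Solving J·Δ = −F gives Δ = (-0.714, 0.587).
Then the next iterate is (s, t)₁ = (1.286, -0.913).

(1.286, -0.913)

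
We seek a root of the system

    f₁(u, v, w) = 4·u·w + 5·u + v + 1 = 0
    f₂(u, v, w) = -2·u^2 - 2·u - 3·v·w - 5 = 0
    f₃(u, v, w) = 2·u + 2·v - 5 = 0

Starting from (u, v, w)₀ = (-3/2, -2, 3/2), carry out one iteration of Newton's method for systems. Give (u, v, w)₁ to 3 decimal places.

(0.446, 2.054, 2.827)

At (-3/2, -2, 3/2): F = (-17.500, 2.500, -12.000).
Jacobian J = [[4·w + 5, 1, 4·u], [-4·u - 2, -3·w, -3·v], [2, 2, 0]].
At the point, J = [[11.000, 1.000, -6.000], [4.000, -4.500, 6.000], [2.000, 2.000, 0.000]] (det J = -222.000).
Solving J·Δ = −F gives Δ = (1.946, 4.054, 1.327).
Then the next iterate is (u, v, w)₁ = (0.446, 2.054, 2.827).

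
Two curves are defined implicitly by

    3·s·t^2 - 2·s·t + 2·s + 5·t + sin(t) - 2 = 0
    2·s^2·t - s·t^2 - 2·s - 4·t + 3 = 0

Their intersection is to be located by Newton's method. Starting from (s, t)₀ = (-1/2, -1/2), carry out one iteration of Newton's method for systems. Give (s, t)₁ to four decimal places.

At (-1/2, -1/2): F = (-6.854426, 5.8750).
Jacobian J = [[3·t^2 - 2·t + 2, 6·s·t - 2·s + cos(t) + 5], [4·s·t - t^2 - 2, 2·s^2 - 2·s·t - 4]].
At the point, J = [[3.7500, 8.377583], [-1.2500, -4.0000]] (det J = -4.528022).
Solving J·Δ = −F gives Δ = (-4.8146, 2.9733).
Then the next iterate is (s, t)₁ = (-5.3146, 2.4733).

(-5.3146, 2.4733)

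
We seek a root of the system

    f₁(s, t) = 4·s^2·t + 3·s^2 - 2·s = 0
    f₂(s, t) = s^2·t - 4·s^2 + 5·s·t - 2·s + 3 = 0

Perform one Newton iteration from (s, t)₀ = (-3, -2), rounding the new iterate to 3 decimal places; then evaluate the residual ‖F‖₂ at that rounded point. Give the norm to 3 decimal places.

11.236

At (-3, -2): F = (-39.000, -15.000).
Jacobian J = [[8·s·t + 6·s - 2, 4·s^2], [2·s·t - 8·s + 5·t - 2, s^2 + 5·s]].
At the point, J = [[28.000, 36.000], [24.000, -6.000]] (det J = -1032.000).
Solving J·Δ = −F gives Δ = (0.750, 0.500).
Then the next iterate is (s, t)₁ = (-2.250, -1.500).
Re-evaluating at (-2.250, -1.500): F = (-10.68750, -3.46875), so ‖F‖₂ = 11.236.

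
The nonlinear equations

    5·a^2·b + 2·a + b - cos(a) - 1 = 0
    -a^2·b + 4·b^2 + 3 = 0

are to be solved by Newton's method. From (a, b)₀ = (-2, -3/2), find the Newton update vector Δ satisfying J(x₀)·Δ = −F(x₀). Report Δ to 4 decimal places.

At (-2, -3/2): F = (-36.083853, 18.0000).
Jacobian J = [[10·a·b + sin(a) + 2, 5·a^2 + 1], [-2·a·b, -a^2 + 8·b]].
At the point, J = [[31.090703, 21.0000], [-6.0000, -16.0000]] (det J = -371.451241).
Solving J·Δ = −F gives Δ = (0.5367, 0.9238).

(0.5367, 0.9238)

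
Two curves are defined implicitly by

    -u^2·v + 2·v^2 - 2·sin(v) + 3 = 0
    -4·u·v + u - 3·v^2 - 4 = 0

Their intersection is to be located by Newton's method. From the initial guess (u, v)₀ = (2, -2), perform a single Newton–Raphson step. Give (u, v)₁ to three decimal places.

(1.203, -0.707)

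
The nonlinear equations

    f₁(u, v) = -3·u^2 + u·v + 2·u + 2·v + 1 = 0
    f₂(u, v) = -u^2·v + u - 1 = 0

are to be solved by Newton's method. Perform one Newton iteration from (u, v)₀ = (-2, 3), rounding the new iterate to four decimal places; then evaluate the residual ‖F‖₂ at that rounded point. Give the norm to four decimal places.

At (-2, 3): F = (-15.0000, -15.0000).
Jacobian J = [[-6·u + v + 2, u + 2], [-2·u·v + 1, -u^2]].
At the point, J = [[17.0000, 0.0000], [13.0000, -4.0000]] (det J = -68.0000).
Solving J·Δ = −F gives Δ = (0.8824, -0.8824).
Then the next iterate is (u, v)₁ = (-1.1176, 2.1176).
Re-evaluating at (-1.1176, 2.1176): F = (-3.113719, -4.762545), so ‖F‖₂ = 5.6901.

5.6901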